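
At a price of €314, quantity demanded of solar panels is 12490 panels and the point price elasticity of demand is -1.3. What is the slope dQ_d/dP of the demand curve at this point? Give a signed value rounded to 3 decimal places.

Ed = (dQ_d/dP)·(P/Q_d) ⇒ dQ_d/dP = Ed·Q_d/P = (-1.3)·12490/314 = -51.71019…

-51.710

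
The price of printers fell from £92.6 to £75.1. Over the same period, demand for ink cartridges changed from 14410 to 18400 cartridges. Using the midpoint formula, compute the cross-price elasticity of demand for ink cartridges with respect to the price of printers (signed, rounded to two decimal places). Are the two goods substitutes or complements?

-1.17; complements

%ΔQ_{ink cartridges} = (18400 − 14410)/avg = 3990/16405 = 0.243218…
%ΔP_{printers} = (75.1 − 92.6)/avg = -17.5/83.85 = -0.208706…
E_cross = (3990/16405) / (-17.5/83.85) = -1.1653…
E_cross < 0 ⇒ the goods are complements.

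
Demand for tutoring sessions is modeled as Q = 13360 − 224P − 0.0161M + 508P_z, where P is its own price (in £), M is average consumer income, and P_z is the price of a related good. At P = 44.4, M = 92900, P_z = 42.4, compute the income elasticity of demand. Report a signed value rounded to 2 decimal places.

At the given values, Q = 13360 − 224(44.4) − 0.0161(92900) + 508(42.4) = 23457.91.
∂Q/∂M = -0.0161.
E = (-0.0161) × (92900/23457.91) = -0.0637…

-0.06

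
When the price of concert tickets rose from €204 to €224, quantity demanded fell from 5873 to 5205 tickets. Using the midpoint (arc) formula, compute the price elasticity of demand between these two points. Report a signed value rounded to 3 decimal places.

%ΔQ = (5205 − 5873) / [(5873 + 5205)/2] = -668/5539 = -0.120599…
%ΔP = (224 − 204) / [(204 + 224)/2] = 20/214 = 0.093457…
Arc Ed = %ΔQ / %ΔP = (-668/5539) / (20/214) = -1.29041…

-1.290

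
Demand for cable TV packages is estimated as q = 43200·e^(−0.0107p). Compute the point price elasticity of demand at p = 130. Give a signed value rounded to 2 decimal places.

-1.39

dq/dp = −0.0107·q = -115.017. At p = 130, q = 10749.3.
Ed = (dq/dp)·(p/q) = (-115.017) × (130/10749.3) = -1.391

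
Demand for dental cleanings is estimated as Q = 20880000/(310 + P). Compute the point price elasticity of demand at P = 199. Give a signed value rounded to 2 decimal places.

dQ/dP = −20880000/(310 + P)² = -80.5926. At P = 199, Q = 41021.6.
Ed = (dQ/dP)·(P/Q) = (-80.5926) × (199/41021.6) = -0.3909…

-0.39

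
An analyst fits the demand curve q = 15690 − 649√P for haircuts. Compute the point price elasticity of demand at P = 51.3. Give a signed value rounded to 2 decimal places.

dq/dP = −649/(2√P) = -45.306. At P = 51.3, q = 11041.6.
Ed = (dq/dP)·(P/q) = (-45.306) × (51.3/11041.6) = -0.2104…

-0.21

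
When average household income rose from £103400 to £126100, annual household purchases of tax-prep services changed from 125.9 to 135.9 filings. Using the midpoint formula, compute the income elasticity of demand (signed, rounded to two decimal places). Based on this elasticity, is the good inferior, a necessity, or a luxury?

0.39; necessity

%ΔQ = (135.9 − 125.9)/[( 125.9 + 135.9)/2] = 10/130.9 = 0.076394…
%ΔIncome = (126100 − 103400)/[( 103400 + 126100)/2] = 22700/114750 = 0.197821…
E_income = (10/130.9) / (22700/114750) = 0.3861…
0 < E_income < 1 ⇒ normal good, necessity.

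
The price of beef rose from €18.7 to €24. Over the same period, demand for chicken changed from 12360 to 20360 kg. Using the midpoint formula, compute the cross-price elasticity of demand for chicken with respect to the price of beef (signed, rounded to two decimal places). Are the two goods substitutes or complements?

%ΔQ_{chicken} = (20360 − 12360)/avg = 8000/16360 = 0.488997…
%ΔP_{beef} = (24 − 18.7)/avg = 5.3/21.35 = 0.248243…
E_cross = (8000/16360) / (5.3/21.35) = 1.9698…
E_cross > 0 ⇒ the goods are substitutes.

1.97; substitutes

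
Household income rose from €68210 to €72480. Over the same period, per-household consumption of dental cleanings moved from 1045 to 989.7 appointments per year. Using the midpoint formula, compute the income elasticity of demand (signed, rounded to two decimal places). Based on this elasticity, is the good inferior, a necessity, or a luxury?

%ΔQ = (989.7 − 1045)/[( 1045 + 989.7)/2] = -55.3/1017.35 = -0.054356…
%ΔIncome = (72480 − 68210)/[( 68210 + 72480)/2] = 4270/70345 = 0.060700…
E_income = (-55.3/1017.35) / (4270/70345) = -0.8954…
E_income < 0 ⇒ inferior good.

-0.90; inferior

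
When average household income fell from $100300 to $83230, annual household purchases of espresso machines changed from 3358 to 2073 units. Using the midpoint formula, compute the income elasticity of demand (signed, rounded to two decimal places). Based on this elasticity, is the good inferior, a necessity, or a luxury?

%ΔQ = (2073 − 3358)/[( 3358 + 2073)/2] = -1285/2715.5 = -0.473209…
%ΔIncome = (83230 − 100300)/[( 100300 + 83230)/2] = -17070/91765 = -0.186018…
E_income = (-1285/2715.5) / (-17070/91765) = 2.5438…
E_income > 1 ⇒ normal good, luxury.

2.54; luxury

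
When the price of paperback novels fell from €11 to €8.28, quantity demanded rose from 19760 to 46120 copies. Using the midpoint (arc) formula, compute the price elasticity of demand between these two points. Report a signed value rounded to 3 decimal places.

-2.836

%ΔQ = (46120 − 19760) / [(19760 + 46120)/2] = 26360/32940 = 0.800242…
%ΔP = (8.28 − 11) / [(11 + 8.28)/2] = -2.72/9.64 = -0.282157…
Arc Ed = %ΔQ / %ΔP = (26360/32940) / (-2.72/9.64) = -2.83615…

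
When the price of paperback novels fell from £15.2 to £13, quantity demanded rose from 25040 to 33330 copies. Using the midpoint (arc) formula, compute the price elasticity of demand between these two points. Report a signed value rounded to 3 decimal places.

%ΔQ = (33330 − 25040) / [(25040 + 33330)/2] = 8290/29185 = 0.284050…
%ΔP = (13 − 15.2) / [(15.2 + 13)/2] = -2.2/14.1 = -0.156028…
Arc Ed = %ΔQ / %ΔP = (8290/29185) / (-2.2/14.1) = -1.82050…

-1.821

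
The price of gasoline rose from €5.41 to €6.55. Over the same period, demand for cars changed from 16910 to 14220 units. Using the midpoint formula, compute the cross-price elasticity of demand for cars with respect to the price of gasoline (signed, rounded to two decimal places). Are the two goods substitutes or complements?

-0.91; complements

%ΔQ_{cars} = (14220 − 16910)/avg = -2690/15565 = -0.172823…
%ΔP_{gasoline} = (6.55 − 5.41)/avg = 1.14/5.98 = 0.190635…
E_cross = (-2690/15565) / (1.14/5.98) = -0.9065…
E_cross < 0 ⇒ the goods are complements.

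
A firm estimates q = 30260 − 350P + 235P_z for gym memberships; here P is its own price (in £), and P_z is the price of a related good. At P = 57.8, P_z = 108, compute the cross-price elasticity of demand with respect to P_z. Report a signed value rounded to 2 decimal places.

At the given values, q = 30260 − 350(57.8) + 235(108) = 35410.
∂q/∂P_z = 235.
E = (235) × (108/35410) = 0.7167…

0.72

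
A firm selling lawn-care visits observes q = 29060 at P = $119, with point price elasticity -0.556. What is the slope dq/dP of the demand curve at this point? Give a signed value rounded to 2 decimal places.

-135.78

Ed = (dq/dP)·(P/q) ⇒ dq/dP = Ed·q/P = (-0.556)·29060/119 = -135.7761…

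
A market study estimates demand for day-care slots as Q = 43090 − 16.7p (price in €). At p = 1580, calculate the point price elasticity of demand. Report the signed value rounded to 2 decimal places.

-1.58

dQ/dp = −16.7. At p = 1580, Q = 43090 − 16.7(1580) = 16704.
Ed = (dQ/dp)·(p/Q) = −16.7 × (1580/16704) = -1.5796…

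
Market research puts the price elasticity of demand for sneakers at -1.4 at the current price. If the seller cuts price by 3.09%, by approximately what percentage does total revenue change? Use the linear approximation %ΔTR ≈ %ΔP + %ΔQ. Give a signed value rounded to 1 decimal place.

+1.2%

%ΔQ ≈ Ed × %ΔP = (-1.4) × (-3.09%) = +4.3260%
%ΔTR ≈ %ΔP + %ΔQ = (-3.09%) + (+4.3260%) = +1.2360%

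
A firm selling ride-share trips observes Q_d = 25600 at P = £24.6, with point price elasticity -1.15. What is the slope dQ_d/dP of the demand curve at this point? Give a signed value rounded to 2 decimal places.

-1196.75

Ed = (dQ_d/dP)·(P/Q_d) ⇒ dQ_d/dP = Ed·Q_d/P = (-1.15)·25600/24.6 = -1196.7479…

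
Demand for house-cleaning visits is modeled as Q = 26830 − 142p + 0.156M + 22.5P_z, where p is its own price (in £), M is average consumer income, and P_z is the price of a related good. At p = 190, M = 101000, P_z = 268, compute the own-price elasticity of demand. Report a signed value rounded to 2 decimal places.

At the given values, Q = 26830 − 142(190) + 0.156(101000) + 22.5(268) = 21636.
∂Q/∂p = −142.
E = (-142) × (190/21636) = -1.2469…

-1.25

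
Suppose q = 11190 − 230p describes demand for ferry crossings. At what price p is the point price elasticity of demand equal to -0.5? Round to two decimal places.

16.22

Ed = −230p/(11190 − 230p). Set this equal to -0.5:
230p = 0.5·(11190 − 230p) ⇒ 230p(1 + 0.5) = 0.5·11190
p = 0.5·11190 / (230·1.5) = 16.2173…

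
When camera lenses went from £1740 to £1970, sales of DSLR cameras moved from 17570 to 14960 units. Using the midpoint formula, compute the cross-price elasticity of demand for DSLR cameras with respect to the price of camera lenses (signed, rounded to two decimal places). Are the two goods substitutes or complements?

-1.29; complements

%ΔQ_{DSLR cameras} = (14960 − 17570)/avg = -2610/16265 = -0.160467…
%ΔP_{camera lenses} = (1970 − 1740)/avg = 230/1855 = 0.123989…
E_cross = (-2610/16265) / (230/1855) = -1.2942…
E_cross < 0 ⇒ the goods are complements.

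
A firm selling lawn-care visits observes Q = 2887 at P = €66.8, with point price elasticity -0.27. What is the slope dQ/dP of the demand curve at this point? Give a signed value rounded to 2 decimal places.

-11.67

Ed = (dQ/dP)·(P/Q) ⇒ dQ/dP = Ed·Q/P = (-0.27)·2887/66.8 = -11.6690…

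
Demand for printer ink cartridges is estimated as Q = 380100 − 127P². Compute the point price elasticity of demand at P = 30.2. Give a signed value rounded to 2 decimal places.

dQ/dP = −2·127·P = -7670.8. At P = 30.2, Q = 264270.92.
Ed = (dQ/dP)·(P/Q) = (-7670.8) × (30.2/264270.92) = -0.8765…

-0.88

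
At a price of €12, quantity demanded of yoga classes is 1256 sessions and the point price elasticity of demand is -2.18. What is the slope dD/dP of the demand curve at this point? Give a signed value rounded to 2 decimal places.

Ed = (dD/dP)·(P/D) ⇒ dD/dP = Ed·D/P = (-2.18)·1256/12 = -228.1733…

-228.17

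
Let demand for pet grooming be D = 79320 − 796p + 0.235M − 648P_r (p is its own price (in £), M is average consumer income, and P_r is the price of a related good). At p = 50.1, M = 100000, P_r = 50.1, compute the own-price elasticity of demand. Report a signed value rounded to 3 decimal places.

At the given values, D = 79320 − 796(50.1) + 0.235(100000) − 648(50.1) = 30475.6.
∂D/∂p = −796.
E = (-796) × (50.1/30475.6) = -1.30857…

-1.309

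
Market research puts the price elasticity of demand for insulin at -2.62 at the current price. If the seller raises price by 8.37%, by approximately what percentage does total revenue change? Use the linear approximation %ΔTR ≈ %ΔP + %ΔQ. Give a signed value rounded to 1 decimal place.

-13.6%

%ΔQ ≈ Ed × %ΔP = (-2.62) × (+8.37%) = -21.9294%
%ΔTR ≈ %ΔP + %ΔQ = (+8.37%) + (-21.9294%) = -13.5594%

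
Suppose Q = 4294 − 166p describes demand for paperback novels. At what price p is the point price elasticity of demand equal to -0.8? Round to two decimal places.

11.50

Ed = −166p/(4294 − 166p). Set this equal to -0.8:
166p = 0.8·(4294 − 166p) ⇒ 166p(1 + 0.8) = 0.8·4294
p = 0.8·4294 / (166·1.8) = 11.4966…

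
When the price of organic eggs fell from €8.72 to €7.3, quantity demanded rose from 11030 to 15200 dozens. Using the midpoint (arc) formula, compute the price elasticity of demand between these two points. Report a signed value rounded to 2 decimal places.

%ΔQ = (15200 − 11030) / [(11030 + 15200)/2] = 4170/13115 = 0.317956…
%ΔP = (7.3 − 8.72) / [(8.72 + 7.3)/2] = -1.42/8.01 = -0.177278…
Arc Ed = %ΔQ / %ΔP = (4170/13115) / (-1.42/8.01) = -1.7935…

-1.79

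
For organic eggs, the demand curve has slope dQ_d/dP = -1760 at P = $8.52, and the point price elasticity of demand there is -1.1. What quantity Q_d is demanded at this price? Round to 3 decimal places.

Ed = (dQ_d/dP)·(P/Q_d) ⇒ Q_d = (dQ_d/dP)·P/Ed = (-1760)·8.52/(-1.1) = 13632

13632.000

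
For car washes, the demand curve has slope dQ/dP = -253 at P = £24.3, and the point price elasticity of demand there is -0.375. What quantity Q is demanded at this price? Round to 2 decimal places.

Ed = (dQ/dP)·(P/Q) ⇒ Q = (dQ/dP)·P/Ed = (-253)·24.3/(-0.375) = 16394.4

16394.40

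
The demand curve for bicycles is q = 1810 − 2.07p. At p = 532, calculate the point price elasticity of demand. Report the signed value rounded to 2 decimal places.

-1.55

dq/dp = −2.07. At p = 532, q = 1810 − 2.07(532) = 708.76.
Ed = (dq/dp)·(p/q) = −2.07 × (532/708.76) = -1.5537…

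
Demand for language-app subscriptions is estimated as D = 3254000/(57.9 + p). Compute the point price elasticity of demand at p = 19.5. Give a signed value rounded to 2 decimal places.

-0.25

dD/dp = −3254000/(57.9 + p)² = -543.17. At p = 19.5, D = 42041.3.
Ed = (dD/dp)·(p/D) = (-543.17) × (19.5/42041.3) = -0.2519…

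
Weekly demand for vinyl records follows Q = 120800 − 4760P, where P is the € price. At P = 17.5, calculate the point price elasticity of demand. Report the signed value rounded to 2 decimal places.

-2.22

dQ/dP = −4760. At P = 17.5, Q = 120800 − 4760(17.5) = 37500.
Ed = (dQ/dP)·(P/Q) = −4760 × (17.5/37500) = -2.2213…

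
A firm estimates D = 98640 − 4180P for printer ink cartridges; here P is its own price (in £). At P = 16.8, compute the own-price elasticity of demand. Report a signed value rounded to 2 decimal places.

-2.47

At the given values, D = 98640 − 4180(16.8) = 28416.
∂D/∂P = −4180.
E = (-4180) × (16.8/28416) = -2.4712…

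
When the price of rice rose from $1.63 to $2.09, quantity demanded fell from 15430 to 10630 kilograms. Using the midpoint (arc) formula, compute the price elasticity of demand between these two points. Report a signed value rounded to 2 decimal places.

-1.49

%ΔQ = (10630 − 15430) / [(15430 + 10630)/2] = -4800/13030 = -0.368380…
%ΔP = (2.09 − 1.63) / [(1.63 + 2.09)/2] = 0.46/1.86 = 0.247311…
Arc Ed = %ΔQ / %ΔP = (-4800/13030) / (0.46/1.86) = -1.4895…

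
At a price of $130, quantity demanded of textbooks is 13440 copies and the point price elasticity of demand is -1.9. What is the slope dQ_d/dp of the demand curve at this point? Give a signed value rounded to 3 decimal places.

-196.431

Ed = (dQ_d/dp)·(p/Q_d) ⇒ dQ_d/dp = Ed·Q_d/p = (-1.9)·13440/130 = -196.43076…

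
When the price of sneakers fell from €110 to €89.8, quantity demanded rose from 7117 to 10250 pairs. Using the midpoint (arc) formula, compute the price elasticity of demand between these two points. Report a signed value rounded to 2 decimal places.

%ΔQ = (10250 − 7117) / [(7117 + 10250)/2] = 3133/8683.5 = 0.360799…
%ΔP = (89.8 − 110) / [(110 + 89.8)/2] = -20.2/99.9 = -0.202202…
Arc Ed = %ΔQ / %ΔP = (3133/8683.5) / (-20.2/99.9) = -1.7843…

-1.78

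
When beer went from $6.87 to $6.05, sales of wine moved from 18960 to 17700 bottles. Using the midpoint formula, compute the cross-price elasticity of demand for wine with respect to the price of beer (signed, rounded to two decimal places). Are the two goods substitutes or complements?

0.54; substitutes

%ΔQ_{wine} = (17700 − 18960)/avg = -1260/18330 = -0.068739…
%ΔP_{beer} = (6.05 − 6.87)/avg = -0.82/6.46 = -0.126934…
E_cross = (-1260/18330) / (-0.82/6.46) = 0.5415…
E_cross > 0 ⇒ the goods are substitutes.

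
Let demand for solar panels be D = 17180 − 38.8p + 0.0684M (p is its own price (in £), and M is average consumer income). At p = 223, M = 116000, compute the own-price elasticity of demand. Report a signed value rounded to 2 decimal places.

-0.53

At the given values, D = 17180 − 38.8(223) + 0.0684(116000) = 16462.
∂D/∂p = −38.8.
E = (-38.8) × (223/16462) = -0.5255…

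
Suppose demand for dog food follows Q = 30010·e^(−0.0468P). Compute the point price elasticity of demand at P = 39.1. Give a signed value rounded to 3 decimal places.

dQ/dP = −0.0468·Q = -225.323. At P = 39.1, Q = 4814.59.
Ed = (dQ/dP)·(P/Q) = (-225.323) × (39.1/4814.59) = -1.82988

-1.830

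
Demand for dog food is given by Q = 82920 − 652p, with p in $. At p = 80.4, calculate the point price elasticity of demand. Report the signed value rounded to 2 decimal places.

-1.72

dQ/dp = −652. At p = 80.4, Q = 82920 − 652(80.4) = 30499.2.
Ed = (dQ/dp)·(p/Q) = −652 × (80.4/30499.2) = -1.7187…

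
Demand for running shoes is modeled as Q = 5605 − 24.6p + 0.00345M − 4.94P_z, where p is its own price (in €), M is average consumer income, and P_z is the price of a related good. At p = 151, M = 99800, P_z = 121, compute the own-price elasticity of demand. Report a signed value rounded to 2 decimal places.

At the given values, Q = 5605 − 24.6(151) + 0.00345(99800) − 4.94(121) = 1636.97.
∂Q/∂p = −24.6.
E = (-24.6) × (151/1636.97) = -2.2691…

-2.27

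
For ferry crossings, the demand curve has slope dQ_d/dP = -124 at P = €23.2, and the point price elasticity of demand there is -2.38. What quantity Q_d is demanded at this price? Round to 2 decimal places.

1208.74

Ed = (dQ_d/dP)·(P/Q_d) ⇒ Q_d = (dQ_d/dP)·P/Ed = (-124)·23.2/(-2.38) = 1208.7394…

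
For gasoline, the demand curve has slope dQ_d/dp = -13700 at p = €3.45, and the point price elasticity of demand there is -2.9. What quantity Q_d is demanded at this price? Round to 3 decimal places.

16298.276

Ed = (dQ_d/dp)·(p/Q_d) ⇒ Q_d = (dQ_d/dp)·p/Ed = (-13700)·3.45/(-2.9) = 16298.27586…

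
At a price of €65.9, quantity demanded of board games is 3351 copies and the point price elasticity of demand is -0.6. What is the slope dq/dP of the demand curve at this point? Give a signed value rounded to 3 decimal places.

-30.510

Ed = (dq/dP)·(P/q) ⇒ dq/dP = Ed·q/P = (-0.6)·3351/65.9 = -30.50986…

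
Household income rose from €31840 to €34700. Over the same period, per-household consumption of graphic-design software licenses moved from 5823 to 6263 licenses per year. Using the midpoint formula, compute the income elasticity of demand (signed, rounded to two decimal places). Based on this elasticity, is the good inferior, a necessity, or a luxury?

%ΔQ = (6263 − 5823)/[( 5823 + 6263)/2] = 440/6043 = 0.072811…
%ΔIncome = (34700 − 31840)/[( 31840 + 34700)/2] = 2860/33270 = 0.085963…
E_income = (440/6043) / (2860/33270) = 0.8470…
0 < E_income < 1 ⇒ normal good, necessity.

0.85; necessity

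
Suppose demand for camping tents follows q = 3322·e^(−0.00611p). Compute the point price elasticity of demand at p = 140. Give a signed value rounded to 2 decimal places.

dq/dp = −0.00611·q = -8.6287. At p = 140, q = 1412.23.
Ed = (dq/dp)·(p/q) = (-8.6287) × (140/1412.23) = -0.8554

-0.86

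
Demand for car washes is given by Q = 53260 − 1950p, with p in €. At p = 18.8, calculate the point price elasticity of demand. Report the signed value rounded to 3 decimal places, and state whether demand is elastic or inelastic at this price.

-2.208; elastic

dQ/dp = −1950. At p = 18.8, Q = 53260 − 1950(18.8) = 16600.
Ed = (dQ/dp)·(p/Q) = −1950 × (18.8/16600) = -2.20843…
|Ed| = 2.208 > 1, so demand is elastic.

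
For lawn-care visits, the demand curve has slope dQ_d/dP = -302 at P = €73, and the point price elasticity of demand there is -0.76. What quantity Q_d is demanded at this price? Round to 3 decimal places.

29007.895

Ed = (dQ_d/dP)·(P/Q_d) ⇒ Q_d = (dQ_d/dP)·P/Ed = (-302)·73/(-0.76) = 29007.89473…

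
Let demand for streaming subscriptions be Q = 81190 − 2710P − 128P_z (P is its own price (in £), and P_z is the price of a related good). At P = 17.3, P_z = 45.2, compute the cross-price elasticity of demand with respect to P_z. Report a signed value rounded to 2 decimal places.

At the given values, Q = 81190 − 2710(17.3) − 128(45.2) = 28521.4.
∂Q/∂P_z = -128.
E = (-128) × (45.2/28521.4) = -0.2028…

-0.20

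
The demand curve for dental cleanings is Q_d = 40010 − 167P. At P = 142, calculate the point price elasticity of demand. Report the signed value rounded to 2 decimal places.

dQ_d/dP = −167. At P = 142, Q_d = 40010 − 167(142) = 16296.
Ed = (dQ_d/dP)·(P/Q_d) = −167 × (142/16296) = -1.4552…

-1.46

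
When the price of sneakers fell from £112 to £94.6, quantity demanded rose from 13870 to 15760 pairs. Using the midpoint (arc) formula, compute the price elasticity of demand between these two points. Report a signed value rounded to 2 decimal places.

-0.76

%ΔQ = (15760 − 13870) / [(13870 + 15760)/2] = 1890/14815 = 0.127573…
%ΔP = (94.6 − 112) / [(112 + 94.6)/2] = -17.4/103.3 = -0.168441…
Arc Ed = %ΔQ / %ΔP = (1890/14815) / (-17.4/103.3) = -0.7573…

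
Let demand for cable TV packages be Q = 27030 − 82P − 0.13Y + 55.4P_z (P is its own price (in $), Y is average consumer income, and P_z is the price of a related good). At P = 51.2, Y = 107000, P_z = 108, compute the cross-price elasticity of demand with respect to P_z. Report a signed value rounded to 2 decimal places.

At the given values, Q = 27030 − 82(51.2) − 0.13(107000) + 55.4(108) = 14904.8.
∂Q/∂P_z = 55.4.
E = (55.4) × (108/14904.8) = 0.4014…

0.40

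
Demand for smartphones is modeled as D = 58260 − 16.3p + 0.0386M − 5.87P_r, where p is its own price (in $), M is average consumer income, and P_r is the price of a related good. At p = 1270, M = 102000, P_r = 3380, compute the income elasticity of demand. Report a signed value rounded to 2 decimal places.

0.18

At the given values, D = 58260 − 16.3(1270) + 0.0386(102000) − 5.87(3380) = 21655.6.
∂D/∂M = 0.0386.
E = (0.0386) × (102000/21655.6) = 0.1818…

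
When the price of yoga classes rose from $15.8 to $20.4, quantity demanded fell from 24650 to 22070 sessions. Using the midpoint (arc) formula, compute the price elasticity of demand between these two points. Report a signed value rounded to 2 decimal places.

%ΔQ = (22070 − 24650) / [(24650 + 22070)/2] = -2580/23360 = -0.110445…
%ΔP = (20.4 − 15.8) / [(15.8 + 20.4)/2] = 4.6/18.1 = 0.254143…
Arc Ed = %ΔQ / %ΔP = (-2580/23360) / (4.6/18.1) = -0.4345…

-0.43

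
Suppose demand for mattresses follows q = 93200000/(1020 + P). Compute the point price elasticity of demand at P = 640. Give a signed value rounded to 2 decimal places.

-0.39

dq/dP = −93200000/(1020 + P)² = -33.822. At P = 640, q = 56144.6.
Ed = (dq/dP)·(P/q) = (-33.822) × (640/56144.6) = -0.3855…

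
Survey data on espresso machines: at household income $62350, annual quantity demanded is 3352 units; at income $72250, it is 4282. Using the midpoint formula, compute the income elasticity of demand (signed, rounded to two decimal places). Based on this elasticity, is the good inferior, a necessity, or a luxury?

1.66; luxury

%ΔQ = (4282 − 3352)/[( 3352 + 4282)/2] = 930/3817 = 0.243646…
%ΔIncome = (72250 − 62350)/[( 62350 + 72250)/2] = 9900/67300 = 0.147102…
E_income = (930/3817) / (9900/67300) = 1.6563…
E_income > 1 ⇒ normal good, luxury.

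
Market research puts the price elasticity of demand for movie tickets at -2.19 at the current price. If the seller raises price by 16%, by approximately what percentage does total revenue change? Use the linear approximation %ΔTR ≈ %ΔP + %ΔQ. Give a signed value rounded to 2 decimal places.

%ΔQ ≈ Ed × %ΔP = (-2.19) × (+16%) = -35.0400%
%ΔTR ≈ %ΔP + %ΔQ = (+16%) + (-35.0400%) = -19.0400%

-19.04%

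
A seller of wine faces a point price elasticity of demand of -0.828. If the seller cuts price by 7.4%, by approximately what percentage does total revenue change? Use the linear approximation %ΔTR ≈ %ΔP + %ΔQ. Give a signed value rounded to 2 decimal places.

-1.27%

%ΔQ ≈ Ed × %ΔP = (-0.828) × (-7.4%) = +6.1272%
%ΔTR ≈ %ΔP + %ΔQ = (-7.4%) + (+6.1272%) = -1.2728%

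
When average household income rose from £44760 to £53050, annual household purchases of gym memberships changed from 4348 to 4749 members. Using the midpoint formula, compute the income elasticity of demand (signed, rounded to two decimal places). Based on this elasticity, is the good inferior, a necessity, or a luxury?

0.52; necessity

%ΔQ = (4749 − 4348)/[( 4348 + 4749)/2] = 401/4548.5 = 0.088160…
%ΔIncome = (53050 − 44760)/[( 44760 + 53050)/2] = 8290/48905 = 0.169512…
E_income = (401/4548.5) / (8290/48905) = 0.5200…
0 < E_income < 1 ⇒ normal good, necessity.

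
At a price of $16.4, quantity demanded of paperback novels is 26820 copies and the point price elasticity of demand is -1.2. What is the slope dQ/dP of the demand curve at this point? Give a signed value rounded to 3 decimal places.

-1962.439

Ed = (dQ/dP)·(P/Q) ⇒ dQ/dP = Ed·Q/P = (-1.2)·26820/16.4 = -1962.43902…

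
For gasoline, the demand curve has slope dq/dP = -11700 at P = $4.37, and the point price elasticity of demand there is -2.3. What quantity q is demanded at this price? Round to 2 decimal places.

Ed = (dq/dP)·(P/q) ⇒ q = (dq/dP)·P/Ed = (-11700)·4.37/(-2.3) = 22230

22230.00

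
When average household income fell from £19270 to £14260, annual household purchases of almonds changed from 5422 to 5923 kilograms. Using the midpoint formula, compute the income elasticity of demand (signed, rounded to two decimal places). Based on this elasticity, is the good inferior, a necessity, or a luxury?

%ΔQ = (5923 − 5422)/[( 5422 + 5923)/2] = 501/5672.5 = 0.088320…
%ΔIncome = (14260 − 19270)/[( 19270 + 14260)/2] = -5010/16765 = -0.298836…
E_income = (501/5672.5) / (-5010/16765) = -0.2955…
E_income < 0 ⇒ inferior good.

-0.30; inferior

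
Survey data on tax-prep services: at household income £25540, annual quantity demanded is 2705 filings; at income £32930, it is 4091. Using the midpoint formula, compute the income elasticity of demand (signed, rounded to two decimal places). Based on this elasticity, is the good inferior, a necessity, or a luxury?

1.61; luxury

%ΔQ = (4091 − 2705)/[( 2705 + 4091)/2] = 1386/3398 = 0.407886…
%ΔIncome = (32930 − 25540)/[( 25540 + 32930)/2] = 7390/29235 = 0.252779…
E_income = (1386/3398) / (7390/29235) = 1.6136…
E_income > 1 ⇒ normal good, luxury.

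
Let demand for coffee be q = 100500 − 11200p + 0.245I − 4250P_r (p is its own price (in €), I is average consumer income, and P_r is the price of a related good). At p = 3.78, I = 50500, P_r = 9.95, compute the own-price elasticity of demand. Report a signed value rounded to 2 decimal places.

At the given values, q = 100500 − 11200(3.78) + 0.245(50500) − 4250(9.95) = 28249.
∂q/∂p = −11200.
E = (-11200) × (3.78/28249) = -1.4986…

-1.50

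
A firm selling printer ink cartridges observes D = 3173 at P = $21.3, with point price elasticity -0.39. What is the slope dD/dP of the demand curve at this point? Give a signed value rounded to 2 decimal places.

Ed = (dD/dP)·(P/D) ⇒ dD/dP = Ed·D/P = (-0.39)·3173/21.3 = -58.0971…

-58.10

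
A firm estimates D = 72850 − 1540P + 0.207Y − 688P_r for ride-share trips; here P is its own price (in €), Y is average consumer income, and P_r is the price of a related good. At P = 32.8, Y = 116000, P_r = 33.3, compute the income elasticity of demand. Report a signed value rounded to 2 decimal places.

1.02

At the given values, D = 72850 − 1540(32.8) + 0.207(116000) − 688(33.3) = 23439.6.
∂D/∂Y = 0.207.
E = (0.207) × (116000/23439.6) = 1.0244…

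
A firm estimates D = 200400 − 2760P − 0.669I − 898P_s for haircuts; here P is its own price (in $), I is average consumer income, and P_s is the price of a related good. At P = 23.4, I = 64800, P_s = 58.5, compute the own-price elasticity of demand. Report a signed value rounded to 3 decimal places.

At the given values, D = 200400 − 2760(23.4) − 0.669(64800) − 898(58.5) = 39931.8.
∂D/∂P = −2760.
E = (-2760) × (23.4/39931.8) = -1.61735…

-1.617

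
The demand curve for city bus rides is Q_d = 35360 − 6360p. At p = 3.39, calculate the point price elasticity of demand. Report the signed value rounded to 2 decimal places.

dQ_d/dp = −6360. At p = 3.39, Q_d = 35360 − 6360(3.39) = 13799.6.
Ed = (dQ_d/dp)·(p/Q_d) = −6360 × (3.39/13799.6) = -1.5623…

-1.56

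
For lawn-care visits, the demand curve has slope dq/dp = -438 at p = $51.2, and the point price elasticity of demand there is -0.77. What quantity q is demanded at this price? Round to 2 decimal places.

29124.16

Ed = (dq/dp)·(p/q) ⇒ q = (dq/dp)·p/Ed = (-438)·51.2/(-0.77) = 29124.1558…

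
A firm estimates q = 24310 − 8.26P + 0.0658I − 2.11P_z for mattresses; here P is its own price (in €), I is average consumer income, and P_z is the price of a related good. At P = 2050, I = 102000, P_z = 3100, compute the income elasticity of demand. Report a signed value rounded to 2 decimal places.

0.89

At the given values, q = 24310 − 8.26(2050) + 0.0658(102000) − 2.11(3100) = 7547.6.
∂q/∂I = 0.0658.
E = (0.0658) × (102000/7547.6) = 0.8892…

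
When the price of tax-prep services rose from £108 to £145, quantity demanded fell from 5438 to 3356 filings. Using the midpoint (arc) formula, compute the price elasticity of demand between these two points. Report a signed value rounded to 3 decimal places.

%ΔQ = (3356 − 5438) / [(5438 + 3356)/2] = -2082/4397 = -0.473504…
%ΔP = (145 − 108) / [(108 + 145)/2] = 37/126.5 = 0.292490…
Arc Ed = %ΔQ / %ΔP = (-2082/4397) / (37/126.5) = -1.61887…

-1.619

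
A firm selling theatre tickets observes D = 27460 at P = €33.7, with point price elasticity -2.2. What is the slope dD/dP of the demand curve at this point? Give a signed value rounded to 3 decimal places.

-1792.641

Ed = (dD/dP)·(P/D) ⇒ dD/dP = Ed·D/P = (-2.2)·27460/33.7 = -1792.64094…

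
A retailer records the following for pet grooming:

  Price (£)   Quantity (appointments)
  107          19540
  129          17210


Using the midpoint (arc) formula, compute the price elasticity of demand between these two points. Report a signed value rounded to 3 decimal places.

%ΔQ = (17210 − 19540) / [(19540 + 17210)/2] = -2330/18375 = -0.126802…
%ΔP = (129 − 107) / [(107 + 129)/2] = 22/118 = 0.186440…
Arc Ed = %ΔQ / %ΔP = (-2330/18375) / (22/118) = -0.68012…

-0.680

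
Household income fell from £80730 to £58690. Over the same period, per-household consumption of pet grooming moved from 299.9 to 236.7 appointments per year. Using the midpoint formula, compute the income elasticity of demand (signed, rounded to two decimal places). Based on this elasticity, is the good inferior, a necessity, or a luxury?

%ΔQ = (236.7 − 299.9)/[( 299.9 + 236.7)/2] = -63.2/268.3 = -0.235557…
%ΔIncome = (58690 − 80730)/[( 80730 + 58690)/2] = -22040/69710 = -0.316166…
E_income = (-63.2/268.3) / (-22040/69710) = 0.7450…
0 < E_income < 1 ⇒ normal good, necessity.

0.75; necessity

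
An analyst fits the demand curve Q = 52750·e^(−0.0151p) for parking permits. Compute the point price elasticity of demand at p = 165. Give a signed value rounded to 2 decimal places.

-2.49

dQ/dp = −0.0151·Q = -65.9409. At p = 165, Q = 4366.95.
Ed = (dQ/dp)·(p/Q) = (-65.9409) × (165/4366.95) = -2.4915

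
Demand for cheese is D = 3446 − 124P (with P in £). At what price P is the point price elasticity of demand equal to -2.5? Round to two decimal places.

19.85

Ed = −124P/(3446 − 124P). Set this equal to -2.5:
124P = 2.5·(3446 − 124P) ⇒ 124P(1 + 2.5) = 2.5·3446
P = 2.5·3446 / (124·3.5) = 19.8502…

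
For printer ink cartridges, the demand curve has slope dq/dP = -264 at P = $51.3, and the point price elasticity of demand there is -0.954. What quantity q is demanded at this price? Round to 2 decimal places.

Ed = (dq/dP)·(P/q) ⇒ q = (dq/dP)·P/Ed = (-264)·51.3/(-0.954) = 14196.2264…

14196.23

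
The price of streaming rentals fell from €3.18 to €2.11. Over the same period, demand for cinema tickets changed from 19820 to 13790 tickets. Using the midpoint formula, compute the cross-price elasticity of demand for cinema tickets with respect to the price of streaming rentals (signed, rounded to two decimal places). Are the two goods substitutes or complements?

0.89; substitutes

%ΔQ_{cinema tickets} = (13790 − 19820)/avg = -6030/16805 = -0.358821…
%ΔP_{streaming rentals} = (2.11 − 3.18)/avg = -1.07/2.645 = -0.404536…
E_cross = (-6030/16805) / (-1.07/2.645) = 0.8869…
E_cross > 0 ⇒ the goods are substitutes.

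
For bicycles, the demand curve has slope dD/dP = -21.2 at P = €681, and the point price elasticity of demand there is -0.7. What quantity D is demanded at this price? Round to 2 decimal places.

Ed = (dD/dP)·(P/D) ⇒ D = (dD/dP)·P/Ed = (-21.2)·681/(-0.7) = 20624.5714…

20624.57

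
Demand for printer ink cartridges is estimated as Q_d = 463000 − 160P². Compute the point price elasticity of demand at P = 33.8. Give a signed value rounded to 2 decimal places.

-1.30

dQ_d/dP = −2·160·P = -10816. At P = 33.8, Q_d = 280209.6.
Ed = (dQ_d/dP)·(P/Q_d) = (-10816) × (33.8/280209.6) = -1.3046…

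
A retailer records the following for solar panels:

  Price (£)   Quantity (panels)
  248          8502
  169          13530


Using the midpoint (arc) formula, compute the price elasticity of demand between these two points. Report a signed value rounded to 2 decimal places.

%ΔQ = (13530 − 8502) / [(8502 + 13530)/2] = 5028/11016 = 0.456427…
%ΔP = (169 − 248) / [(248 + 169)/2] = -79/208.5 = -0.378896…
Arc Ed = %ΔQ / %ΔP = (5028/11016) / (-79/208.5) = -1.2046…

-1.20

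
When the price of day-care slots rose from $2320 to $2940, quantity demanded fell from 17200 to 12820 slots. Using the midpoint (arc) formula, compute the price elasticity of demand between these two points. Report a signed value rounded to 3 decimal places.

%ΔQ = (12820 − 17200) / [(17200 + 12820)/2] = -4380/15010 = -0.291805…
%ΔP = (2940 − 2320) / [(2320 + 2940)/2] = 620/2630 = 0.235741…
Arc Ed = %ΔQ / %ΔP = (-4380/15010) / (620/2630) = -1.23781…

-1.238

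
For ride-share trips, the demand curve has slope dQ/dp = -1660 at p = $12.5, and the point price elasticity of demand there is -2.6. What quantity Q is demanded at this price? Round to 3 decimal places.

Ed = (dQ/dp)·(p/Q) ⇒ Q = (dQ/dp)·p/Ed = (-1660)·12.5/(-2.6) = 7980.76923…

7980.769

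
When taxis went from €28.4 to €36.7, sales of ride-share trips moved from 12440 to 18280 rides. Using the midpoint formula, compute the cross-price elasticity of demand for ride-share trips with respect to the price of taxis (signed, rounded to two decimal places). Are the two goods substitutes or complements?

1.49; substitutes

%ΔQ_{ride-share trips} = (18280 − 12440)/avg = 5840/15360 = 0.380208…
%ΔP_{taxis} = (36.7 − 28.4)/avg = 8.3/32.55 = 0.254992…
E_cross = (5840/15360) / (8.3/32.55) = 1.4910…
E_cross > 0 ⇒ the goods are substitutes.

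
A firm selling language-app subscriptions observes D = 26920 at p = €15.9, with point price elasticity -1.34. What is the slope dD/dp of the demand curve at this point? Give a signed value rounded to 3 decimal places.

Ed = (dD/dp)·(p/D) ⇒ dD/dp = Ed·D/p = (-1.34)·26920/15.9 = -2268.72955…

-2268.730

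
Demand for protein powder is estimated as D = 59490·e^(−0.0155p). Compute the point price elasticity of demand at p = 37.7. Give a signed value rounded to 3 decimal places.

-0.584

dD/dp = −0.0155·D = -514.039. At p = 37.7, D = 33163.8.
Ed = (dD/dp)·(p/D) = (-514.039) × (37.7/33163.8) = -0.58435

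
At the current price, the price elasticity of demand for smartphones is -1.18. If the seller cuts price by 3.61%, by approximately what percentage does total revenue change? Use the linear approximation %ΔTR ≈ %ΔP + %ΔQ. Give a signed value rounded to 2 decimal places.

%ΔQ ≈ Ed × %ΔP = (-1.18) × (-3.61%) = +4.2598%
%ΔTR ≈ %ΔP + %ΔQ = (-3.61%) + (+4.2598%) = +0.6498%

+0.65%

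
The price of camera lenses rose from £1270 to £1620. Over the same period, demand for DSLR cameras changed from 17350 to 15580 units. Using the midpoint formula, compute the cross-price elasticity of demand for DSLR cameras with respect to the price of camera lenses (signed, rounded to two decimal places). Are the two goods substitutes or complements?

%ΔQ_{DSLR cameras} = (15580 − 17350)/avg = -1770/16465 = -0.107500…
%ΔP_{camera lenses} = (1620 − 1270)/avg = 350/1445 = 0.242214…
E_cross = (-1770/16465) / (350/1445) = -0.4438…
E_cross < 0 ⇒ the goods are complements.

-0.44; complements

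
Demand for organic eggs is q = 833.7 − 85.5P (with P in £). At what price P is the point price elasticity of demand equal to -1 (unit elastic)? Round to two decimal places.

4.88

Ed = −85.5P/(833.7 − 85.5P). Set this equal to -1:
85.5P = 1·(833.7 − 85.5P) ⇒ 85.5P(1 + 1) = 1·833.7
P = 1·833.7 / (85.5·2) = 4.8754…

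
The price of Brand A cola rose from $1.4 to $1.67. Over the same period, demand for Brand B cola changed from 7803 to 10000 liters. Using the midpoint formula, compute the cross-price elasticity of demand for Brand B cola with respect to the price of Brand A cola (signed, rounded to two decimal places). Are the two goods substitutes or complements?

%ΔQ_{Brand B cola} = (10000 − 7803)/avg = 2197/8901.5 = 0.246812…
%ΔP_{Brand A cola} = (1.67 − 1.4)/avg = 0.27/1.535 = 0.175895…
E_cross = (2197/8901.5) / (0.27/1.535) = 1.4031…
E_cross > 0 ⇒ the goods are substitutes.

1.40; substitutes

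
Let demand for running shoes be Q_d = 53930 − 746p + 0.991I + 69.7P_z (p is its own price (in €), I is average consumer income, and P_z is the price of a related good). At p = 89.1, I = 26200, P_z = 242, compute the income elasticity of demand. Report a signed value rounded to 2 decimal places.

At the given values, Q_d = 53930 − 746(89.1) + 0.991(26200) + 69.7(242) = 30293.
∂Q_d/∂I = 0.991.
E = (0.991) × (26200/30293) = 0.8571…

0.86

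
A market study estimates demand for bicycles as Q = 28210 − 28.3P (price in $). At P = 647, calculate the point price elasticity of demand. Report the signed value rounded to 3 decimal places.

dQ/dP = −28.3. At P = 647, Q = 28210 − 28.3(647) = 9899.9.
Ed = (dQ/dP)·(P/Q) = −28.3 × (647/9899.9) = -1.84952…

-1.850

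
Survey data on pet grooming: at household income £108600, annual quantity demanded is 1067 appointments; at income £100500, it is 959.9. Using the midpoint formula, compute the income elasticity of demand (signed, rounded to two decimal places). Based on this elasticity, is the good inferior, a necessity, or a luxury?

%ΔQ = (959.9 − 1067)/[( 1067 + 959.9)/2] = -107.1/1013.45 = -0.105678…
%ΔIncome = (100500 − 108600)/[( 108600 + 100500)/2] = -8100/104550 = -0.077474…
E_income = (-107.1/1013.45) / (-8100/104550) = 1.3640…
E_income > 1 ⇒ normal good, luxury.

1.36; luxury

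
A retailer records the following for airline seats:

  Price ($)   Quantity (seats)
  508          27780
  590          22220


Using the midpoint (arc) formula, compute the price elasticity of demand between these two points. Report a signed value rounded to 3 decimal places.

%ΔQ = (22220 − 27780) / [(27780 + 22220)/2] = -5560/25000 = -0.2224
%ΔP = (590 − 508) / [(508 + 590)/2] = 82/549 = 0.149362…
Arc Ed = %ΔQ / %ΔP = (-5560/25000) / (82/549) = -1.48899…

-1.489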